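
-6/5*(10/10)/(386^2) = -3/372490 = -0.00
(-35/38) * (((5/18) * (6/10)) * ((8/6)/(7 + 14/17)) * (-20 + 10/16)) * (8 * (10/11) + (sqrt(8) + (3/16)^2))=13175 * sqrt(2)/12996 + 271128325/73193472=5.14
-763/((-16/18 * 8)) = 107.30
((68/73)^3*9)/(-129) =-943296/16727731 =-0.06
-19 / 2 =-9.50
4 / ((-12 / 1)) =-1 / 3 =-0.33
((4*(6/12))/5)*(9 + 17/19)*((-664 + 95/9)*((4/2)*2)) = -8845024/855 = -10345.06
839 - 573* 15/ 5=-880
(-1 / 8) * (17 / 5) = -17 / 40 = -0.42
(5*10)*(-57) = -2850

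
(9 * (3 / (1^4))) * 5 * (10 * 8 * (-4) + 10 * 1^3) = -41850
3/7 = 0.43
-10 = -10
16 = 16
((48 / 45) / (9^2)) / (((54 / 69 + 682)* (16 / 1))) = 23 / 19080360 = 0.00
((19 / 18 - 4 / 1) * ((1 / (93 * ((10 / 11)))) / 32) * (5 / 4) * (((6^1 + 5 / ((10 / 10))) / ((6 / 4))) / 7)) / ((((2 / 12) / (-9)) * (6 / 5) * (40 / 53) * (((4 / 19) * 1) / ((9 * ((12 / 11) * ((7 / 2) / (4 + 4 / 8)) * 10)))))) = 2935405 / 95232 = 30.82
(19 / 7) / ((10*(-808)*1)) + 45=2545181 / 56560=45.00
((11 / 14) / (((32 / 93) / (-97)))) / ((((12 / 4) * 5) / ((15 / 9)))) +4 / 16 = -32741 / 1344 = -24.36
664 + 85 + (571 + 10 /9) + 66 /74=1322.00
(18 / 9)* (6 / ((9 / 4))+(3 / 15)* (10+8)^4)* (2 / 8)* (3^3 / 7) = 1417356 / 35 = 40495.89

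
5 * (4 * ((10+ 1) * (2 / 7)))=440 / 7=62.86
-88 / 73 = -1.21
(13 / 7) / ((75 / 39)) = 0.97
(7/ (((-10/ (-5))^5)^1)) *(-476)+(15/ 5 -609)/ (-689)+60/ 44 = -6177299/ 60632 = -101.88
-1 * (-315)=315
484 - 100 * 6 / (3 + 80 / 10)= 4724 / 11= 429.45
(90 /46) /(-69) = -15 /529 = -0.03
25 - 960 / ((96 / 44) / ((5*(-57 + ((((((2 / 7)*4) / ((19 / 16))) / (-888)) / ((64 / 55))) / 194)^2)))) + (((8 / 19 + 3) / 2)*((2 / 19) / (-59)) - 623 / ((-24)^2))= 107910210129108984923 / 860363909284544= 125423.92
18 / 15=6 / 5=1.20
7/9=0.78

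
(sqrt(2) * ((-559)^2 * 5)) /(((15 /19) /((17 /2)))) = 100931363 * sqrt(2) /6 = 23789750.40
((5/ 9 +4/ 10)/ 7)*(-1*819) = -559/ 5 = -111.80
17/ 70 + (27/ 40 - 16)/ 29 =-2319/ 8120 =-0.29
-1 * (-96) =96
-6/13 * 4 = -24/13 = -1.85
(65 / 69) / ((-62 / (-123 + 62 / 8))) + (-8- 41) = -808523 / 17112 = -47.25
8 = 8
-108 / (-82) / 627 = 18 / 8569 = 0.00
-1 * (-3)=3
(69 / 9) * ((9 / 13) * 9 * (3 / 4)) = 1863 / 52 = 35.83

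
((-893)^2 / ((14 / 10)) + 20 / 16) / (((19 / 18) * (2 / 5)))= 717705675 / 532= 1349070.82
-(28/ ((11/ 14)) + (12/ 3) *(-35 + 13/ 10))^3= 162235316664/ 166375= 975118.36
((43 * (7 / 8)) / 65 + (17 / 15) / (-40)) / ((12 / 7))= 15029 / 46800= 0.32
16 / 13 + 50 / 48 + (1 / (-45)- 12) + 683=3150811 / 4680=673.25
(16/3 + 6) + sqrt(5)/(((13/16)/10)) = 38.85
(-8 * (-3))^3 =13824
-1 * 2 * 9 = -18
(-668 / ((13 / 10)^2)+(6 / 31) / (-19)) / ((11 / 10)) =-393462140 / 1094951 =-359.34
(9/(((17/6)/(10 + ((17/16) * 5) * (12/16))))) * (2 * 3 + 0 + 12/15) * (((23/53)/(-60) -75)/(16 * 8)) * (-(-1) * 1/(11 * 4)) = -384260553/95518720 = -4.02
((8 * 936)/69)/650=0.17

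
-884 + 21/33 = -9717/11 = -883.36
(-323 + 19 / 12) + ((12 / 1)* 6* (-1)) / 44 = -42643 / 132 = -323.05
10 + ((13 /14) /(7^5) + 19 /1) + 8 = 8706039 /235298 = 37.00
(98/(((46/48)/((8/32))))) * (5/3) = 980/23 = 42.61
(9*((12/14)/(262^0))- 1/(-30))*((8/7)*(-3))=-6508/245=-26.56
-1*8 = -8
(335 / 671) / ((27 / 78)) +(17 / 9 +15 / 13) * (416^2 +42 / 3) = 41342382550 / 78507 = 526607.60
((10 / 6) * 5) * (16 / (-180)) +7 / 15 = -37 / 135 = -0.27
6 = 6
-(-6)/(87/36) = 72/29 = 2.48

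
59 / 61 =0.97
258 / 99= 86 / 33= 2.61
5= 5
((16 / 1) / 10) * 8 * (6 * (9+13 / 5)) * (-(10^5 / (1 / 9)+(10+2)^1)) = -20045067264 / 25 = -801802690.56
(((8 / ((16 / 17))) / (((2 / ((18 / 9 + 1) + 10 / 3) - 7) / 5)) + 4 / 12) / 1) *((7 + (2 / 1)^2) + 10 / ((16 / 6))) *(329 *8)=-89115901 / 381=-233900.00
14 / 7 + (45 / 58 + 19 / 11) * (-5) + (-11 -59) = -51369 / 638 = -80.52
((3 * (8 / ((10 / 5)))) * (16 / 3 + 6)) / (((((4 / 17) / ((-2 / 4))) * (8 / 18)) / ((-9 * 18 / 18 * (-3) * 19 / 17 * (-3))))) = 235467 / 4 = 58866.75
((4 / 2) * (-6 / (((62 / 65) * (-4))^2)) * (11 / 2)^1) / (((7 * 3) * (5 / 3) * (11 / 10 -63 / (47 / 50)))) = 6552975 / 3334762256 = 0.00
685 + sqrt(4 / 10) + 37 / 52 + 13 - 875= -175.66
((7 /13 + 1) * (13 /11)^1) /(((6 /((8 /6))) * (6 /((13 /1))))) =260 /297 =0.88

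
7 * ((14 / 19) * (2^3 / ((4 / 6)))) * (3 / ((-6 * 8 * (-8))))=147 / 304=0.48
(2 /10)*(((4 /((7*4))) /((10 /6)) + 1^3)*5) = 38 /35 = 1.09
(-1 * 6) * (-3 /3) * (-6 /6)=-6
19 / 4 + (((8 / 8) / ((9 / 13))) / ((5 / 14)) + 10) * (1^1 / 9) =6.31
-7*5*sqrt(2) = -35*sqrt(2) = -49.50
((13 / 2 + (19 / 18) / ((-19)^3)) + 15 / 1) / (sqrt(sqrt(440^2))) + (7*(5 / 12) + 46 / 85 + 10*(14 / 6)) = 69853*sqrt(110) / 714780 + 9109 / 340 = 27.82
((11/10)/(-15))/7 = -11/1050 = -0.01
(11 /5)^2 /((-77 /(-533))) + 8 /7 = 6063 /175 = 34.65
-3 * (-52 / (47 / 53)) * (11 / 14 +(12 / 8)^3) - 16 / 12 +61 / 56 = 5777405 / 7896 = 731.69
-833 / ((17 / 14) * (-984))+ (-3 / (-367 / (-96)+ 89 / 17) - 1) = -4611499 / 7273236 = -0.63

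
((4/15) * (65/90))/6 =13/405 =0.03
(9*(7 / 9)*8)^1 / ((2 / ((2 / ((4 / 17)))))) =238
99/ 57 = 33/ 19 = 1.74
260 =260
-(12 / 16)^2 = -9 / 16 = -0.56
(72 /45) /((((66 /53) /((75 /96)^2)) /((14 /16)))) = 46375 /67584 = 0.69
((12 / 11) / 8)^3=27 / 10648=0.00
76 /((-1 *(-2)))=38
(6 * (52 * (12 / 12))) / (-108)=-26 / 9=-2.89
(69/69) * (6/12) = 1/2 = 0.50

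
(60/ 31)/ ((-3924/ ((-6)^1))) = 10/ 3379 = 0.00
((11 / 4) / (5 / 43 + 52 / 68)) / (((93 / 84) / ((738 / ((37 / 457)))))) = 1355977953 / 52762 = 25699.90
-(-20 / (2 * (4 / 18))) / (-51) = -15 / 17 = -0.88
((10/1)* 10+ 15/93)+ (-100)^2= 313105/31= 10100.16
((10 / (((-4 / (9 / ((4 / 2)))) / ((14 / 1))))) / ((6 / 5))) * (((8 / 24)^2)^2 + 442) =-6265525 / 108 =-58014.12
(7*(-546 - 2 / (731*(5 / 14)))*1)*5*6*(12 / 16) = -62863227 / 731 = -85996.21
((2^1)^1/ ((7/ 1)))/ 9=0.03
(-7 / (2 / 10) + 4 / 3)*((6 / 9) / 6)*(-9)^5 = 220887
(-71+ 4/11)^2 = 603729/121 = 4989.50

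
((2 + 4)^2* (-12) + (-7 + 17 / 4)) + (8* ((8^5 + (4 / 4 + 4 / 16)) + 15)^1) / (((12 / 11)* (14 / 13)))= 4679018 / 21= 222810.38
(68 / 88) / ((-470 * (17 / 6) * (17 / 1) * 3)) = -0.00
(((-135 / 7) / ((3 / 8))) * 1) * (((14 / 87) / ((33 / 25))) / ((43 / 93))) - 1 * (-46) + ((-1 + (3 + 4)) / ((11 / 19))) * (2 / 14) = 3257032 / 96019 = 33.92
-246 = -246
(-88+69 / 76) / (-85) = 6619 / 6460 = 1.02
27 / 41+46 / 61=3533 / 2501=1.41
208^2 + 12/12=43265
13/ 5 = 2.60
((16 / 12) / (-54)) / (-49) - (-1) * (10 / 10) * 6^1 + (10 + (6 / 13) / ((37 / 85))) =32570576 / 1909089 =17.06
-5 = -5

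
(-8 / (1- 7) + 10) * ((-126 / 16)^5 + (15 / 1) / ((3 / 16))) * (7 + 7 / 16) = -2002395953369 / 786432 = -2546178.12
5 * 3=15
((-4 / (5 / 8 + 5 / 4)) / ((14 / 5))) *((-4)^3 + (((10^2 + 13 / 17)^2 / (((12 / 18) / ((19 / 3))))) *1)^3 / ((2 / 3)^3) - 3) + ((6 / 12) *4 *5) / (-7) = -4679169147537159848801345 / 2027555796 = -2307788104657002.42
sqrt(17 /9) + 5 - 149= -144 + sqrt(17) /3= -142.63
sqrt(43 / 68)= sqrt(731) / 34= 0.80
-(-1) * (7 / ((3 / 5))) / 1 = 35 / 3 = 11.67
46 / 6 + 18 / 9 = 29 / 3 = 9.67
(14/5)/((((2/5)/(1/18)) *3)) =7/54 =0.13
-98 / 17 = -5.76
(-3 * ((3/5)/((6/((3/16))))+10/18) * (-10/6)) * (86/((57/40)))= 177805/1026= 173.30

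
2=2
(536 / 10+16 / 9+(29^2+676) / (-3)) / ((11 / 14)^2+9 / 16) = -15886192 / 41625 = -381.65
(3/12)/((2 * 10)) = 1/80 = 0.01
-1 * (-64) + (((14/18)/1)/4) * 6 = 391/6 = 65.17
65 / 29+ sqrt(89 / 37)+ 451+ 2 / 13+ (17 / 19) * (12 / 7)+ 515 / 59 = sqrt(3293) / 37+ 1371647897 / 2958319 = 465.21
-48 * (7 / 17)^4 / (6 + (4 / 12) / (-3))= -1037232 / 4426613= -0.23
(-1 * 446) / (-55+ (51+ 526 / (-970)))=216310 / 2203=98.19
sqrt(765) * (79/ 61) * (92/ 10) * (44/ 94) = 239844 * sqrt(85)/ 14335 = 154.26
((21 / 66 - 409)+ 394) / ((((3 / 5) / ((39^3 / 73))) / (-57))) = 1820203515 / 1606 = 1133377.03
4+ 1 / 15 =61 / 15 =4.07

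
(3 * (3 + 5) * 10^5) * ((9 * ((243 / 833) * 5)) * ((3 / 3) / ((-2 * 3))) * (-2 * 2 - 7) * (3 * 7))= 1212957983.19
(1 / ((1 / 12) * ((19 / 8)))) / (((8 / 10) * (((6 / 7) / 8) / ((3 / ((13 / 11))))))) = 36960 / 247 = 149.64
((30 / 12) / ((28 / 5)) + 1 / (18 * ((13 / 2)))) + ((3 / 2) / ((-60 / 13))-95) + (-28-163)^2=596004809 / 16380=36386.13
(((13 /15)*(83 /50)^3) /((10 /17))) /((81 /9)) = 0.75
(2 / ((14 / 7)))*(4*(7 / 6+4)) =62 / 3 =20.67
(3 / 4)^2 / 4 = 0.14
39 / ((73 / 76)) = 2964 / 73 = 40.60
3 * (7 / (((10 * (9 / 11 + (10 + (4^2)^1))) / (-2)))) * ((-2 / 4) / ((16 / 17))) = 3927 / 47200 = 0.08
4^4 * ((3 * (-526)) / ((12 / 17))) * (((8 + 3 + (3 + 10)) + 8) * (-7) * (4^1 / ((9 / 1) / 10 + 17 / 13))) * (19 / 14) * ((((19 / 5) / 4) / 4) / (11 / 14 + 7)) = 42971961344 / 4469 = 9615565.30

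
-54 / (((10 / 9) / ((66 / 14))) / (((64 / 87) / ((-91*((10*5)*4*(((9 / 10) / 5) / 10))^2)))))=0.14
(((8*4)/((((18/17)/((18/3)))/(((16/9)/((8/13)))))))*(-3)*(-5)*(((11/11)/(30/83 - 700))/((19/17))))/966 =-4989296/479617551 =-0.01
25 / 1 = 25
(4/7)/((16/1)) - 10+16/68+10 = 129/476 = 0.27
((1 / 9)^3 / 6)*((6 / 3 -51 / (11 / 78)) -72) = -2374 / 24057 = -0.10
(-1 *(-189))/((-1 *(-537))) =63/179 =0.35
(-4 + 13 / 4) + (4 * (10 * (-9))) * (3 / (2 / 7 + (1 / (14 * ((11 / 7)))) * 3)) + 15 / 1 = -132315 / 52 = -2544.52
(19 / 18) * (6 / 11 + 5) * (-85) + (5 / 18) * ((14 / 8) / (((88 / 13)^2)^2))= -238702872325 / 479756288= -497.55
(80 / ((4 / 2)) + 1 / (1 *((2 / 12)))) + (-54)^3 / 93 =-51062 / 31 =-1647.16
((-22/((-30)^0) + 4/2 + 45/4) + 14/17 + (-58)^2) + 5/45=2053985/612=3356.18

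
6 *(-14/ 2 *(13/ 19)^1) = -546/ 19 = -28.74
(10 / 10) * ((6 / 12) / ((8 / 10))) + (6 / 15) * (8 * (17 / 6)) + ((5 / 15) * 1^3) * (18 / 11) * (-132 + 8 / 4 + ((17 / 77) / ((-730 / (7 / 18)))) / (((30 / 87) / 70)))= -12980365 / 211992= -61.23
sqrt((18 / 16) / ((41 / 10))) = 3*sqrt(205) / 82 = 0.52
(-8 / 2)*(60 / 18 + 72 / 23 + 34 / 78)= -27.60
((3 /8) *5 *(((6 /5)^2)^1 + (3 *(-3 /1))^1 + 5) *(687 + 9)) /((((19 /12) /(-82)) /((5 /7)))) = 16436736 /133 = 123584.48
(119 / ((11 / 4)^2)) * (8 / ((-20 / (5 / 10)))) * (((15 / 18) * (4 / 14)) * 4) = -1088 / 363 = -3.00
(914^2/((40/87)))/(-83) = -18169863/830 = -21891.40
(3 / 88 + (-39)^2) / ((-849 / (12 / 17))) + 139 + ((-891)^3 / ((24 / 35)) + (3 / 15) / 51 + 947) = -6550866456667361 / 6350520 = -1031548039.64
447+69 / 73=447.95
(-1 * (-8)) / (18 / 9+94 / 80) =320 / 127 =2.52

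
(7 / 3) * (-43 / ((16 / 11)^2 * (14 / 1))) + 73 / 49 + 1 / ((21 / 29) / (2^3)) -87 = -5859299 / 75264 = -77.85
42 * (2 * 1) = 84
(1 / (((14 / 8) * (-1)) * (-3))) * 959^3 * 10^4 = 5039851880000 / 3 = 1679950626666.67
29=29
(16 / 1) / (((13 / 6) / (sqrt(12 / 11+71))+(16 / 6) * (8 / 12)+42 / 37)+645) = 280488404160 / 11358251924197 - 1182816 * sqrt(8723) / 11358251924197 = 0.02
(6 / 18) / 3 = 1 / 9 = 0.11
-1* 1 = -1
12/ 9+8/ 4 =10/ 3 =3.33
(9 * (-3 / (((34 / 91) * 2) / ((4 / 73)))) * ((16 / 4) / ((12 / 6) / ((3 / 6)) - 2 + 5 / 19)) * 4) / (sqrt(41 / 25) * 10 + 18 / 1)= -420147 / 266815 + 46683 * sqrt(41) / 266815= -0.45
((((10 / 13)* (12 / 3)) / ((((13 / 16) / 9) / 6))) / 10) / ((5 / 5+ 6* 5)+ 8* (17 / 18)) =31104 / 58643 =0.53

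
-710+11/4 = -2829/4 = -707.25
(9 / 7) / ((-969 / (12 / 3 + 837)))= -2523 / 2261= -1.12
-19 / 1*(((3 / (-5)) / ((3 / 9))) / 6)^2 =-171 / 100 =-1.71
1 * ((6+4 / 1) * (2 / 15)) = 1.33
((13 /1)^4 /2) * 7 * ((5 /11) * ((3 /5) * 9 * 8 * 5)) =107960580 /11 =9814598.18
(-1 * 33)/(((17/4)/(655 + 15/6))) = -86790/17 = -5105.29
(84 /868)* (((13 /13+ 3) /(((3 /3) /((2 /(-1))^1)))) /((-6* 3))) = 4 /93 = 0.04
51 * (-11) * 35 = -19635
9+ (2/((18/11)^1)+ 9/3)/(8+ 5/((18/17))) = 2137/229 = 9.33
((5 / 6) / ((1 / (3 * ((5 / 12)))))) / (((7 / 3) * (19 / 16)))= 0.38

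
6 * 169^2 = 171366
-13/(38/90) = -585/19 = -30.79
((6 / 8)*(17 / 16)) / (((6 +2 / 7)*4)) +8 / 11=8549 / 11264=0.76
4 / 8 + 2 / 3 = 7 / 6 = 1.17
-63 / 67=-0.94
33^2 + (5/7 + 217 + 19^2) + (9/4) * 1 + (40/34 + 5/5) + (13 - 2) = 801175/476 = 1683.14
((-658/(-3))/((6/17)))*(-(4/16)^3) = -5593/576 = -9.71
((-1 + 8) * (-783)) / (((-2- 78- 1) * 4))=203 / 12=16.92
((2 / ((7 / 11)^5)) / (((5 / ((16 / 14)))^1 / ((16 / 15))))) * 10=82458112 / 1764735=46.73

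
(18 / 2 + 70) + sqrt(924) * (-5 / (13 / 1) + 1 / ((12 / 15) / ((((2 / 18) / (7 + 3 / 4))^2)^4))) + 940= 1019 -367141625321230679690 * sqrt(231) / 477284112917602652493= 1007.31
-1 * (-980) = 980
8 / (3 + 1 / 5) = 5 / 2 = 2.50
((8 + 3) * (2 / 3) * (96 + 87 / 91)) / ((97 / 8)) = 517616 / 8827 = 58.64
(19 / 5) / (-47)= -19 / 235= -0.08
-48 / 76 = -0.63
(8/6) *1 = 4/3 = 1.33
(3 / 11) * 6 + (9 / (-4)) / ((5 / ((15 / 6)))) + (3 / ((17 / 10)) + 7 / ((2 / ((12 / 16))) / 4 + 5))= 309 / 88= 3.51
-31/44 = -0.70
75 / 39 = 25 / 13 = 1.92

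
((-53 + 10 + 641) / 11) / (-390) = -23 / 165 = -0.14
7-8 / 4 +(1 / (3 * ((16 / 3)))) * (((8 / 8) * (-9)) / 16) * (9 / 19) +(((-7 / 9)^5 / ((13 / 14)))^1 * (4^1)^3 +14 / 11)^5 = -2077559.22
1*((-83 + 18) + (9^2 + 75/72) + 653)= 16081/24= 670.04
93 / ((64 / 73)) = 6789 / 64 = 106.08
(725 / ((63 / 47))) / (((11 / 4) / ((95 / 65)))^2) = 196817200 / 1288287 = 152.77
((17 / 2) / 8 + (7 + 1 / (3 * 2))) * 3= 395 / 16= 24.69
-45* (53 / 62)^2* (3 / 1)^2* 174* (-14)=692825805 / 961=720942.57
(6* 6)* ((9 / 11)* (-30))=-9720 / 11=-883.64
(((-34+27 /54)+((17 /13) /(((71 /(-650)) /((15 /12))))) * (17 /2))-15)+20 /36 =-447671 /2556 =-175.15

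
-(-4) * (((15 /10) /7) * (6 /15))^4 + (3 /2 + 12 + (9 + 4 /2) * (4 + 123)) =4233263773 /3001250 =1410.50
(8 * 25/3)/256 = 25/96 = 0.26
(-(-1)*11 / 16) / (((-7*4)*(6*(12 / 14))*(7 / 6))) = -11 / 2688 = -0.00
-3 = -3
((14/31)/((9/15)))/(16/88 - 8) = -385/3999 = -0.10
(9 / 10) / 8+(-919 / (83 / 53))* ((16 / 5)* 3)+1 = -37399589 / 6640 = -5632.47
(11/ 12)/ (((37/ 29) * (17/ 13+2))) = 4147/ 19092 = 0.22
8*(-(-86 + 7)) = 632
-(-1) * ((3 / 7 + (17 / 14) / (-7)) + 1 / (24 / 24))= 123 / 98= 1.26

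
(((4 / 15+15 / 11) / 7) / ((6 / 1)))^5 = 1408514752349 / 15983289768669300000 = 0.00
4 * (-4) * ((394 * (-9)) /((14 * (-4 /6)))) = -42552 /7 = -6078.86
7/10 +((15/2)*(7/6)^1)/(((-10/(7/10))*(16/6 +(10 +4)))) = 2653/4000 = 0.66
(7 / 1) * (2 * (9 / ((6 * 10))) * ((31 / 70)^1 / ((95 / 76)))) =93 / 125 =0.74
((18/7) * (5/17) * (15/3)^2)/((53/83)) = 186750/6307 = 29.61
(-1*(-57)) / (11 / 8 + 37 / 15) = 6840 / 461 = 14.84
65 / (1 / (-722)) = -46930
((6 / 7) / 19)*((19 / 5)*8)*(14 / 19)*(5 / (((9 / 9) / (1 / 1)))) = 96 / 19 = 5.05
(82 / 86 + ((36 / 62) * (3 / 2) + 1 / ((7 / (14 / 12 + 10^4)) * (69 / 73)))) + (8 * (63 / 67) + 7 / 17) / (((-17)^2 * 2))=41835645667523 / 27643451409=1513.40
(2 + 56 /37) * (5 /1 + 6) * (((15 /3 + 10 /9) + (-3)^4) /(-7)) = -160160 /333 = -480.96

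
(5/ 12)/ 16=5/ 192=0.03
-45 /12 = -15 /4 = -3.75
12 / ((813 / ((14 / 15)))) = 0.01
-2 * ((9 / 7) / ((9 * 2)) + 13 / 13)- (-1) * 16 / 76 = -257 / 133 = -1.93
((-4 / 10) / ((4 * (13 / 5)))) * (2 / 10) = -1 / 130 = -0.01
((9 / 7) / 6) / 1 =3 / 14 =0.21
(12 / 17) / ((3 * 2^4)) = 1 / 68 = 0.01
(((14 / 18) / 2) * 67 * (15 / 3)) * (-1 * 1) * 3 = -2345 / 6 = -390.83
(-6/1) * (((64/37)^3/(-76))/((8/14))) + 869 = 837019811/962407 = 869.72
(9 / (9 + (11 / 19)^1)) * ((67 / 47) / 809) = 11457 / 6920186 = 0.00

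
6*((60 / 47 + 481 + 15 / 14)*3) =2862387 / 329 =8700.26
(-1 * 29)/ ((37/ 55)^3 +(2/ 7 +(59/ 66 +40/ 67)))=-13577198250/ 974336917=-13.93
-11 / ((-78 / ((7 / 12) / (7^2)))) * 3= 11 / 2184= 0.01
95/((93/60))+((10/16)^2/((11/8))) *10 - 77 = -17553/1364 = -12.87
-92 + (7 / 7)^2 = -91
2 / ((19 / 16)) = 32 / 19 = 1.68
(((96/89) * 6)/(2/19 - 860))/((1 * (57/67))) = -2144/242347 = -0.01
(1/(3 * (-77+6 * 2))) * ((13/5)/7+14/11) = -211/25025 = -0.01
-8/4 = -2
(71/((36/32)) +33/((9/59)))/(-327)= -2515/2943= -0.85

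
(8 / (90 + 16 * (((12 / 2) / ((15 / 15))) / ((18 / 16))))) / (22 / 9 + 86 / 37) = 0.01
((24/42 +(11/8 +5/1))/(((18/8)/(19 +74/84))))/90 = 64963/95256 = 0.68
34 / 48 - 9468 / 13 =-227011 / 312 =-727.60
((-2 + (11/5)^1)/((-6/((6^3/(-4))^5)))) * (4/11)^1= 306110016/55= 5565636.65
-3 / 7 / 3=-1 / 7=-0.14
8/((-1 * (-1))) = 8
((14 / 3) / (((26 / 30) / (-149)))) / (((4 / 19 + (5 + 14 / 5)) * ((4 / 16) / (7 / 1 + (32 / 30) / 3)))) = -262377080 / 89037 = -2946.83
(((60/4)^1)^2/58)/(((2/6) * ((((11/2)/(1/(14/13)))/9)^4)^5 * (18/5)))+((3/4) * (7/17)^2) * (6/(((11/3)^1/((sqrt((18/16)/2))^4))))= 3205223881758950354344068854097984200978992246557/230345803770756023159175853263144194911017472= 13914.84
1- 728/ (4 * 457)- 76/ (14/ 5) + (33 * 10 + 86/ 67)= 65316369/ 214333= 304.74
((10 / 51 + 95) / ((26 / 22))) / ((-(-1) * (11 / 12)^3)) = 2796480 / 26741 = 104.58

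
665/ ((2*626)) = 665/ 1252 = 0.53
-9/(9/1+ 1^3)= -9/10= -0.90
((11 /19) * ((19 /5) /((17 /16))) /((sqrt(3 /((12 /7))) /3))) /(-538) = -528 * sqrt(7) /160055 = -0.01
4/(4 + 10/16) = 32/37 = 0.86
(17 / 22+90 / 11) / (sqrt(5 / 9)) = 591 * sqrt(5) / 110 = 12.01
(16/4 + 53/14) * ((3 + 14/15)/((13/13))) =30.62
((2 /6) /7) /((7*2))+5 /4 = 1.25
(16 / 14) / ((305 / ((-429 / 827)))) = -3432 / 1765645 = -0.00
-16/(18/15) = -40/3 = -13.33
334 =334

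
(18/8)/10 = 9/40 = 0.22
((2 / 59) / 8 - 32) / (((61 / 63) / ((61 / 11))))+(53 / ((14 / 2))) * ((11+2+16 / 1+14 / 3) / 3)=-16073531 / 163548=-98.28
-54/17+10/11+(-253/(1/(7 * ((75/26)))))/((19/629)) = -15623484431/92378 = -169125.60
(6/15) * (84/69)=0.49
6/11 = 0.55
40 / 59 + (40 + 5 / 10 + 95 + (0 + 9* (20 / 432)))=96709 / 708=136.59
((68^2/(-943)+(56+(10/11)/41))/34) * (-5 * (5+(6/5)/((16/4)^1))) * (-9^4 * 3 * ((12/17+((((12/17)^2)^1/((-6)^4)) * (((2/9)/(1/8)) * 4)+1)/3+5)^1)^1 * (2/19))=482797523701980/968288431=498609.20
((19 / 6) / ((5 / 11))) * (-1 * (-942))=32813 / 5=6562.60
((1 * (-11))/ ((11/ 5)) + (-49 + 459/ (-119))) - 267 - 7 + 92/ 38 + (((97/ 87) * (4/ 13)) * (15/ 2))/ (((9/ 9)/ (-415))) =-70057405/ 50141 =-1397.21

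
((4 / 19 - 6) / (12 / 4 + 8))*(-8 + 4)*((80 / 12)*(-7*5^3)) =-12280.70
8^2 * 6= 384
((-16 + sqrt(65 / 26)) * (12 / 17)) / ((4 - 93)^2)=-192 / 134657 + 6 * sqrt(10) / 134657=-0.00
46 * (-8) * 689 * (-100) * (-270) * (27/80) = -2310492600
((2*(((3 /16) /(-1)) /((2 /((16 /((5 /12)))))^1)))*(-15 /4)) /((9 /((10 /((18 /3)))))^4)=625 /19683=0.03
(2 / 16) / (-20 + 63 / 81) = -9 / 1384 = -0.01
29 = 29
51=51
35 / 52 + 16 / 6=521 / 156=3.34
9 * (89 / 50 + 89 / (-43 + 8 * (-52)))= 36401 / 2550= 14.27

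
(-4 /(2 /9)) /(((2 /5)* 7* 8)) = -45 /56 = -0.80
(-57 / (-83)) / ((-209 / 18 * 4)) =-27 / 1826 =-0.01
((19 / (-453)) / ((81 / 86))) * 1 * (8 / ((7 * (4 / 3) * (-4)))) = 817 / 85617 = 0.01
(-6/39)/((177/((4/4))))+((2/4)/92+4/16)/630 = -41231/88910640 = -0.00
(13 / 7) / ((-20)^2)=13 / 2800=0.00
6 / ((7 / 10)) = 60 / 7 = 8.57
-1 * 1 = -1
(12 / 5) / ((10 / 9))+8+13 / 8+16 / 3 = 10271 / 600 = 17.12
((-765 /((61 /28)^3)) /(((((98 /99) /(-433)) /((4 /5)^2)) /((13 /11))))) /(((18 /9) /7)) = 97230212352 /1134905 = 85672.56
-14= -14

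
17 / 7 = 2.43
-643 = -643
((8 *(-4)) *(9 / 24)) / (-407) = 12 / 407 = 0.03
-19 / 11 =-1.73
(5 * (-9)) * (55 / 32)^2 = -136125 / 1024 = -132.93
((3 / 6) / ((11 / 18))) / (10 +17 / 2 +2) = 18 / 451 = 0.04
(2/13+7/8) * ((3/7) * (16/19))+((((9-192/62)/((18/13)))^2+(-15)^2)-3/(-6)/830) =1511454431779/6205960215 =243.55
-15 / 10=-3 / 2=-1.50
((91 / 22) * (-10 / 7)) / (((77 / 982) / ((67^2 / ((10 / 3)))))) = -85959861 / 847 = -101487.44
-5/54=-0.09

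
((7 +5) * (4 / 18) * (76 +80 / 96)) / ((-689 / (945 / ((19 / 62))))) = -12004440 / 13091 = -917.00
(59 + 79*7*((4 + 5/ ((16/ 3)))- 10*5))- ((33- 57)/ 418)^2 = -24860.57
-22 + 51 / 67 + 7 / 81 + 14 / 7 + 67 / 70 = -6912191 / 379890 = -18.20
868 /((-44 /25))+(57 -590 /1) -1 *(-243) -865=-18130 /11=-1648.18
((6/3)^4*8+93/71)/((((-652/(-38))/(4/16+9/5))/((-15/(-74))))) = 3.13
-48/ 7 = -6.86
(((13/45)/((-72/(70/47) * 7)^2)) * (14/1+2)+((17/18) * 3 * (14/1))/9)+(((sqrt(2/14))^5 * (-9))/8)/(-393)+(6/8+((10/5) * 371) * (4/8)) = 3 * sqrt(7)/359464+2422997135/6441444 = 376.16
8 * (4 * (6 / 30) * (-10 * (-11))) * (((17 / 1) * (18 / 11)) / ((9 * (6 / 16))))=17408 / 3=5802.67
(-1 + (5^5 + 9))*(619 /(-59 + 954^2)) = 1939327 /910057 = 2.13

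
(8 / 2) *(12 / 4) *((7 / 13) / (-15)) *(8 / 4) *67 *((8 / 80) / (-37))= 1876 / 12025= 0.16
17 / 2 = 8.50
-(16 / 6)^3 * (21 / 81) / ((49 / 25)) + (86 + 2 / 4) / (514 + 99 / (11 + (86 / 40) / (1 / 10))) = -2.34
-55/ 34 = -1.62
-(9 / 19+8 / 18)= -157 / 171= -0.92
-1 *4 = -4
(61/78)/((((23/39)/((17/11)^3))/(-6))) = -899079/30613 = -29.37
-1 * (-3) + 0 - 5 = -2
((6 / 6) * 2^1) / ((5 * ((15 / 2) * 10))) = 2 / 375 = 0.01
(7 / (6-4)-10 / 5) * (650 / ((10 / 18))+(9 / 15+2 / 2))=8787 / 5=1757.40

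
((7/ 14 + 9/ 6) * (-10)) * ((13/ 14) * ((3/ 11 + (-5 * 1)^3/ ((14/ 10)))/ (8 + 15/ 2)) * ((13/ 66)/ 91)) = 891020/ 3859779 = 0.23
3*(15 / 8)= 45 / 8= 5.62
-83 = -83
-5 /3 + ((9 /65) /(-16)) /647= -3364427 /2018640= -1.67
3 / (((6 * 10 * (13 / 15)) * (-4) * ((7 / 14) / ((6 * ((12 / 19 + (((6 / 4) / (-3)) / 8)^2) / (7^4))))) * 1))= -27819 / 607280128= -0.00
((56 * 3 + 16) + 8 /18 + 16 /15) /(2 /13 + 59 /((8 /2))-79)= -434096 /149985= -2.89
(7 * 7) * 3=147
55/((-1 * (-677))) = 55/677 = 0.08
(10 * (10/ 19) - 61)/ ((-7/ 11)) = 11649/ 133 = 87.59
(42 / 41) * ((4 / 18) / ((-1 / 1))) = -28 / 123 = -0.23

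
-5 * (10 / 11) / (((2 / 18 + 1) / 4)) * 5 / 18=-50 / 11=-4.55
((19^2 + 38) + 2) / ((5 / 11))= 4411 / 5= 882.20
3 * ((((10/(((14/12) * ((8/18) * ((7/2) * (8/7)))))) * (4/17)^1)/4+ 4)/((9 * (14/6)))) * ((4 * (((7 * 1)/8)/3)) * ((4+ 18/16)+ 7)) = 197783/22848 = 8.66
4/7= 0.57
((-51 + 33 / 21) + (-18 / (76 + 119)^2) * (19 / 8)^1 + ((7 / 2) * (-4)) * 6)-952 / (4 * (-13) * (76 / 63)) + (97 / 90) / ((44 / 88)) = -116.10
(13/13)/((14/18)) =9/7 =1.29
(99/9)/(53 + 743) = 11/796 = 0.01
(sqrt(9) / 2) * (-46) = -69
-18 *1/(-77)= 18/77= 0.23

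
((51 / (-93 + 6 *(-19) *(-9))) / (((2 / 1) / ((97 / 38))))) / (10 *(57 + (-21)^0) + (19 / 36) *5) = 14841 / 123941275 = 0.00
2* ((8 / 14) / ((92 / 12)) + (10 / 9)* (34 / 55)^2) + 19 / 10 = 5081539 / 1753290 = 2.90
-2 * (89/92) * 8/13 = -1.19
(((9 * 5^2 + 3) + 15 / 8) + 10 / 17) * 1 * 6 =1382.78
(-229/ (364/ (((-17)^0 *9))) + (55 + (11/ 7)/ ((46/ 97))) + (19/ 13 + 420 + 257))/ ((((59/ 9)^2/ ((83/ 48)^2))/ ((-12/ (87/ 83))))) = -31498551366957/ 54089281792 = -582.34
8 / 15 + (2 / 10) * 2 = 14 / 15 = 0.93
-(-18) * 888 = 15984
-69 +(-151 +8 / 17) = -3732 / 17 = -219.53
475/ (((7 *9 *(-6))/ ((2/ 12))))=-475/ 2268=-0.21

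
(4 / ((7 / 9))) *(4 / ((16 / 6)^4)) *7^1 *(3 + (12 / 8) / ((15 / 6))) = 6561 / 640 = 10.25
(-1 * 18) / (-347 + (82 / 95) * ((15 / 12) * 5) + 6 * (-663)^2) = -228 / 33402917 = -0.00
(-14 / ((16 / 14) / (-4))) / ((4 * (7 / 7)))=49 / 4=12.25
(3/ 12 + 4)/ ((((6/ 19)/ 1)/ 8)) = 323/ 3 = 107.67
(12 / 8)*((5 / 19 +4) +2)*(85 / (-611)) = -30345 / 23218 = -1.31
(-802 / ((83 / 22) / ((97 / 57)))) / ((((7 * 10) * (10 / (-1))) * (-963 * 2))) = -427867 / 1594583550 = -0.00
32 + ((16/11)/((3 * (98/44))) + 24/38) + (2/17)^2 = 26526344/807177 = 32.86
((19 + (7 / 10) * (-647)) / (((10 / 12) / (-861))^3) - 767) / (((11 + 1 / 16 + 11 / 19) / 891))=81016624923967318608 / 2211875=36628030482720.46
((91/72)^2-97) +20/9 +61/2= -324935/5184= -62.68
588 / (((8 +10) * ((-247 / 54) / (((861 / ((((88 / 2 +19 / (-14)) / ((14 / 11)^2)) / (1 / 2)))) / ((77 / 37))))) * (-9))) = 407939504 / 65422643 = 6.24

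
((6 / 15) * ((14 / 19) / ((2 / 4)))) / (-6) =-28 / 285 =-0.10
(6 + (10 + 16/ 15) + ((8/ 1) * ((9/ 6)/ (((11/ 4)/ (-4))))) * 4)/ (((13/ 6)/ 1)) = -17408/ 715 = -24.35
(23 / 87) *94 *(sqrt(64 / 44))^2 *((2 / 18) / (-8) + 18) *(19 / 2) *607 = 3748981.55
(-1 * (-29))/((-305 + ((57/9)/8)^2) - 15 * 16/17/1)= -0.09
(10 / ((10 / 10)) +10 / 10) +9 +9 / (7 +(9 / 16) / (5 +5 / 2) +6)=10820 / 523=20.69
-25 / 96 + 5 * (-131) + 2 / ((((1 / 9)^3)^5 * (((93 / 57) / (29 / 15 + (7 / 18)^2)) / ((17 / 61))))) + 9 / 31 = 146620493464826.34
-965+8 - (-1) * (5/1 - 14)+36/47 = -45366/47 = -965.23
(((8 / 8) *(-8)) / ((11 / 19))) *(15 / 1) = -2280 / 11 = -207.27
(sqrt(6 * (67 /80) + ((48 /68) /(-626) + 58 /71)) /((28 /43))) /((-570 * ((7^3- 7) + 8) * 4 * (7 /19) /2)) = -sqrt(333452205307610) /710851545600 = -0.00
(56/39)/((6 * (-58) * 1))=-0.00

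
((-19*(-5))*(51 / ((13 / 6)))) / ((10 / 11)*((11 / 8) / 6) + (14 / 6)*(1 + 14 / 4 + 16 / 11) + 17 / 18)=1354320 / 9113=148.61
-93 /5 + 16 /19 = -1687 /95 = -17.76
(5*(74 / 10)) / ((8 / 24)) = 111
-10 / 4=-2.50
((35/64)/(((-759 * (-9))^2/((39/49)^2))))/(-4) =-845/455260684032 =-0.00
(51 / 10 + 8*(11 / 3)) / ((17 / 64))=33056 / 255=129.63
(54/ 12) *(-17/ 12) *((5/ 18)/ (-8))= 85/ 384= 0.22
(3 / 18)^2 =1 / 36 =0.03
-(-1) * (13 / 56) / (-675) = -13 / 37800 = -0.00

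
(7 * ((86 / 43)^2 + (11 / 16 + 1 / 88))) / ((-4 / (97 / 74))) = -561533 / 52096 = -10.78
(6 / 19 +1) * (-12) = -300 / 19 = -15.79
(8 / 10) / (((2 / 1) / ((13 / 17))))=26 / 85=0.31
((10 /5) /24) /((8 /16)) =1 /6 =0.17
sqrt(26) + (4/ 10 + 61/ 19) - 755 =-71382/ 95 + sqrt(26) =-746.29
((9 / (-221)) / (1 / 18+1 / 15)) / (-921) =270 / 746317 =0.00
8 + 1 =9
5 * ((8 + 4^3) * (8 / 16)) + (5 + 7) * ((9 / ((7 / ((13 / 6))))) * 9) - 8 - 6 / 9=9916 / 21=472.19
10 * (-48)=-480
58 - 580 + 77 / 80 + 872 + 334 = 54797 / 80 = 684.96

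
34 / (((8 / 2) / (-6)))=-51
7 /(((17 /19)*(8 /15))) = 14.67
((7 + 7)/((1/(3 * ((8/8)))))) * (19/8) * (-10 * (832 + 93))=-1845375/2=-922687.50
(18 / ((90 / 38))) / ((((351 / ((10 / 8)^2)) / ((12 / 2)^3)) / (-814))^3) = -3644070656.01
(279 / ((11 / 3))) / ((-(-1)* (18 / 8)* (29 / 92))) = 34224 / 319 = 107.29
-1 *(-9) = 9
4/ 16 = 1/ 4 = 0.25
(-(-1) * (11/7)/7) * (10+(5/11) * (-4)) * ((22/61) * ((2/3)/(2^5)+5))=39765/11956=3.33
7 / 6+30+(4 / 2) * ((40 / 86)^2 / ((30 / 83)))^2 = 31.88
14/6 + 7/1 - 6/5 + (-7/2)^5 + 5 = -245801/480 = -512.09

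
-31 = -31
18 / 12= 3 / 2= 1.50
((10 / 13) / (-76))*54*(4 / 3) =-180 / 247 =-0.73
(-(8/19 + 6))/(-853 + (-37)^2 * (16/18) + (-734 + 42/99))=12078/695381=0.02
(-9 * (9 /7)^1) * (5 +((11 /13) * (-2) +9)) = -142.42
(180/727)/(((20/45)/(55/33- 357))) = -143910/727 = -197.95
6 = 6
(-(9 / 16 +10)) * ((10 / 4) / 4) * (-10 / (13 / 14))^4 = -15006250 / 169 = -88794.38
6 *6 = 36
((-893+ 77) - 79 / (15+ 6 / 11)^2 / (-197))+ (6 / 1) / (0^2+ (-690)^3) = -28595733101335553 / 35043861829500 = -816.00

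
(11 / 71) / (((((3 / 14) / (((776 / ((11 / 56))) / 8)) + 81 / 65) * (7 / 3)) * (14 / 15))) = 8322600 / 145834781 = 0.06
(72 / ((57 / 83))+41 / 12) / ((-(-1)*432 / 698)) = 8614367 / 49248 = 174.92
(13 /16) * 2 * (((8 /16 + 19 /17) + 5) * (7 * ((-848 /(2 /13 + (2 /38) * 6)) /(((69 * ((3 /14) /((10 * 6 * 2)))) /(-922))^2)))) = -1984870278503840000 /260797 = -7610786468033.91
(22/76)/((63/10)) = 0.05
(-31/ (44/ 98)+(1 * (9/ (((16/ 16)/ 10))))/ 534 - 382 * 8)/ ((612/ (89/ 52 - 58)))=5969625281/ 20770464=287.41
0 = 0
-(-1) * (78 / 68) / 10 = 39 / 340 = 0.11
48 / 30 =8 / 5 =1.60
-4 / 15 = -0.27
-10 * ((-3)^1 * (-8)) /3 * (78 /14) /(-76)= 780 /133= 5.86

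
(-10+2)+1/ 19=-151/ 19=-7.95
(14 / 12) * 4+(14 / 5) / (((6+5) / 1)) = 812 / 165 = 4.92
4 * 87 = 348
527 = 527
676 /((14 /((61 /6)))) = 10309 /21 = 490.90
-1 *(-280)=280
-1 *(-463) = 463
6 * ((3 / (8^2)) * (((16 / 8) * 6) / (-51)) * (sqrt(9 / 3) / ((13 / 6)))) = -27 * sqrt(3) / 884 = -0.05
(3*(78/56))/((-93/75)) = -2925/868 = -3.37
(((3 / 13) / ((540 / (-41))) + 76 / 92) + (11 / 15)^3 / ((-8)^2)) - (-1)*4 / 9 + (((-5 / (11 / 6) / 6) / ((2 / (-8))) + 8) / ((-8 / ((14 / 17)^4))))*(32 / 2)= -461195350510261 / 59335322904000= -7.77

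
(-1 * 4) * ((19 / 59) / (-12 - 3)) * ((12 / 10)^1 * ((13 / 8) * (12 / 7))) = 2964 / 10325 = 0.29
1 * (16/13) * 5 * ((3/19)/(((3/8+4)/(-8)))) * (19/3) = -1024/91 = -11.25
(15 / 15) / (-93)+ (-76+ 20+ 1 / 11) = -57206 / 1023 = -55.92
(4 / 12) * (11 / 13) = 11 / 39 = 0.28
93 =93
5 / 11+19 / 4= 229 / 44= 5.20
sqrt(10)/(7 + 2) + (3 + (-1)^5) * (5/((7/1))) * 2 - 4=-8/7 + sqrt(10)/9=-0.79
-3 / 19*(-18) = 54 / 19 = 2.84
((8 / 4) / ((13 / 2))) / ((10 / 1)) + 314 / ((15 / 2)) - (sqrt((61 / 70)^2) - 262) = 827261 / 2730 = 303.03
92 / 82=46 / 41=1.12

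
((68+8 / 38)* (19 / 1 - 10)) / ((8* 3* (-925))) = -486 / 17575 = -0.03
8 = 8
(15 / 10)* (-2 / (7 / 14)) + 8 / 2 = -2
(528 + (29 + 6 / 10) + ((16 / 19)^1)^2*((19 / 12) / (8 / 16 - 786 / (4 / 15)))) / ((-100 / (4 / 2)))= -234162566 / 20997375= -11.15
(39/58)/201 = 13/3886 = 0.00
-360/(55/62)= -4464/11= -405.82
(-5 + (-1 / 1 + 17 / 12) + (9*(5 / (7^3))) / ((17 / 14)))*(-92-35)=568.36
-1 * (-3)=3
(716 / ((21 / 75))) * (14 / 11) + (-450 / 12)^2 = 205075 / 44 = 4660.80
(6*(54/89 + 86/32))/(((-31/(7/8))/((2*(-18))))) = 886599/44144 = 20.08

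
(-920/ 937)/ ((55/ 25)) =-4600/ 10307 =-0.45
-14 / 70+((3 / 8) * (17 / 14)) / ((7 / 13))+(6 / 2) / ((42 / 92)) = 28291 / 3920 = 7.22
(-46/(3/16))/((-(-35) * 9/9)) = -736/105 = -7.01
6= 6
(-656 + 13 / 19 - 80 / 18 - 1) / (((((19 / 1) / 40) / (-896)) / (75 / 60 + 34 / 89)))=588198822400 / 289161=2034156.83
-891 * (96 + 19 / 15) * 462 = -200195226 / 5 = -40039045.20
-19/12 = -1.58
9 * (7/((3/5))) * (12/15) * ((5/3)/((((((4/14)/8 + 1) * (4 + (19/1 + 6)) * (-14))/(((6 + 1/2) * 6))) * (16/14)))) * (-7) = 66885/841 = 79.53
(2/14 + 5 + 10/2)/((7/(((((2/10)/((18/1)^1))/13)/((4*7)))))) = 0.00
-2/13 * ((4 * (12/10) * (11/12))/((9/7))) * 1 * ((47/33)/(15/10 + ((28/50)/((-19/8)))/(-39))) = -250040/502191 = -0.50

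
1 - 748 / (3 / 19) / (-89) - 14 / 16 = 113963 / 2136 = 53.35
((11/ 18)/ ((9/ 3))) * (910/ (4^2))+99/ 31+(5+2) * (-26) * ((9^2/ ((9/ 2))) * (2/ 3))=-29050205/ 13392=-2169.22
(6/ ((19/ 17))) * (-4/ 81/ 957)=-136/ 490941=-0.00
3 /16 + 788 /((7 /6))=75669 /112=675.62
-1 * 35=-35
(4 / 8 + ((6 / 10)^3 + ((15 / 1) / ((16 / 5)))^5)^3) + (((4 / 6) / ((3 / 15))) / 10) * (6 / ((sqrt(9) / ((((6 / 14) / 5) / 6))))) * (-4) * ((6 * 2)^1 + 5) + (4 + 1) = 548267661874060467065789794335147643 / 47287796087390208000000000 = 11594273940.38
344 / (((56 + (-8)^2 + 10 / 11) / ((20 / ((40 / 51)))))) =48246 / 665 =72.55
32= 32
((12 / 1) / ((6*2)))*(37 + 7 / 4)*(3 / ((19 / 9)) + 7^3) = 253580 / 19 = 13346.32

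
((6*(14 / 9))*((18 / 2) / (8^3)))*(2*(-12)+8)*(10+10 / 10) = -231 / 8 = -28.88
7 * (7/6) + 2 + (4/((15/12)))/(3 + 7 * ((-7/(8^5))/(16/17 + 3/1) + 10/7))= 2971830917/285400950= 10.41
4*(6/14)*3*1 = 36/7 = 5.14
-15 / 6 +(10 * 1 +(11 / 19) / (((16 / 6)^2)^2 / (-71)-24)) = 1835349 / 245480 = 7.48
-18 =-18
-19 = -19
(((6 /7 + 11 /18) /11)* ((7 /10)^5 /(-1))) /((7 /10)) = -12691 /396000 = -0.03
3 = 3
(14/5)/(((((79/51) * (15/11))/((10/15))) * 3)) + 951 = 16909261/17775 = 951.29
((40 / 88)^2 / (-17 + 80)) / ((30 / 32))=80 / 22869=0.00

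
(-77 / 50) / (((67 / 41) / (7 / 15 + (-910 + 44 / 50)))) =215146393 / 251250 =856.30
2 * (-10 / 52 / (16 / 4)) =-5 / 52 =-0.10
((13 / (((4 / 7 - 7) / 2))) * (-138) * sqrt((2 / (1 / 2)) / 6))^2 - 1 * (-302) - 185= 140259743 / 675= 207792.21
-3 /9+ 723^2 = 1568186 /3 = 522728.67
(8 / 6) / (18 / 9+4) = 2 / 9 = 0.22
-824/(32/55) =-1416.25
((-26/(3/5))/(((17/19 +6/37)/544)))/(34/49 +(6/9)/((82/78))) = -24969941360/1486743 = -16795.06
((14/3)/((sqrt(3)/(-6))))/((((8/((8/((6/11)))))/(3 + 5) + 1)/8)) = -9856 * sqrt(3)/141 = -121.07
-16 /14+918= 6418 /7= 916.86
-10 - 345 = -355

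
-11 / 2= -5.50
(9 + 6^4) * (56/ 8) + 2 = 9137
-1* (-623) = 623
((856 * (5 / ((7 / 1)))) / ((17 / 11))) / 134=23540 / 7973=2.95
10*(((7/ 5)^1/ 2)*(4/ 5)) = 28/ 5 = 5.60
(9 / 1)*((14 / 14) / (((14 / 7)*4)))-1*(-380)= 3049 / 8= 381.12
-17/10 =-1.70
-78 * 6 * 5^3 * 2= -117000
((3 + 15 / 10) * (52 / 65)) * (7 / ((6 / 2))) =42 / 5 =8.40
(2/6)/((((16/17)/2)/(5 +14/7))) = 119/24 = 4.96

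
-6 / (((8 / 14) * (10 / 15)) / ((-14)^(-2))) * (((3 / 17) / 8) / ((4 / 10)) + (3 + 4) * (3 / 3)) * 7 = -17271 / 4352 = -3.97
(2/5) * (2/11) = 4/55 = 0.07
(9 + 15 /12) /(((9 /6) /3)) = 41 /2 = 20.50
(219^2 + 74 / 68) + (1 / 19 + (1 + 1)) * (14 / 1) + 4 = 31004657 / 646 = 47994.83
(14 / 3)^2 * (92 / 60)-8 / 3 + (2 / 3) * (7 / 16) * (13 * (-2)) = 12497 / 540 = 23.14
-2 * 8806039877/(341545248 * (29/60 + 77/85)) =-748513389545/20165400684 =-37.12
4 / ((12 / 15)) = 5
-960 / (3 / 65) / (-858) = 24.24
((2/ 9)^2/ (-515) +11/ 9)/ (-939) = -0.00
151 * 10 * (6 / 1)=9060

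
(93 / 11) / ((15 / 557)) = 313.95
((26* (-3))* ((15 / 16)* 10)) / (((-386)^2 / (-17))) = 49725 / 595984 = 0.08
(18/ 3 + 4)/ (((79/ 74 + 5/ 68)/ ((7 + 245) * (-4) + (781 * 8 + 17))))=132266120/ 2871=46069.70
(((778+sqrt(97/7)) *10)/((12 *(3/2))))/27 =5 *sqrt(679)/1701+3890/243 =16.08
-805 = -805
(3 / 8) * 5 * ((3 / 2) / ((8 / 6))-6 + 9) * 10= 2475 / 32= 77.34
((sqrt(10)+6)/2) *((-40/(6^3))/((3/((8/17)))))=-40/459 - 20 *sqrt(10)/1377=-0.13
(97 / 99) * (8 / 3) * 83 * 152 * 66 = 19580032 / 9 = 2175559.11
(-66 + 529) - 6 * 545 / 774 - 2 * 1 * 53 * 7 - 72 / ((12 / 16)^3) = -58552 / 129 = -453.89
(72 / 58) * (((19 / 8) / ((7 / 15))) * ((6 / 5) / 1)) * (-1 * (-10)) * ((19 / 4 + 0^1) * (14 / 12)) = 48735 / 116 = 420.13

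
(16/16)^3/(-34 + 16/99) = -99/3350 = -0.03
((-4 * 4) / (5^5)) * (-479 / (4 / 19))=36404 / 3125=11.65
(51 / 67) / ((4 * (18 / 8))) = 17 / 201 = 0.08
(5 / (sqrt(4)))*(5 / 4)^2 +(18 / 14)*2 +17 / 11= 19769 / 2464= 8.02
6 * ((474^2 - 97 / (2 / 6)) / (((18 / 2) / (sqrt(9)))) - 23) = 448632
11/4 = 2.75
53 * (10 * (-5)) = -2650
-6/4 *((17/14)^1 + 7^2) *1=-2109/28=-75.32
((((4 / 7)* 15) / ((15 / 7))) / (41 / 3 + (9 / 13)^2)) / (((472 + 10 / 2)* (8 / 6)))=169 / 380116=0.00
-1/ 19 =-0.05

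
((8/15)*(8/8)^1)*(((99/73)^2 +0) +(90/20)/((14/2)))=49380/37303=1.32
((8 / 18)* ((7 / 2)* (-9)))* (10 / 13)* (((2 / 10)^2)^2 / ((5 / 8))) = -0.03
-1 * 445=-445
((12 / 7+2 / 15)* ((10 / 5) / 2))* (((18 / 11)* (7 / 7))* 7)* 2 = 2328 / 55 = 42.33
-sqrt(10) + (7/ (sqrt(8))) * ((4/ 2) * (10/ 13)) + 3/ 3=-sqrt(10) + 1 + 35 * sqrt(2)/ 13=1.65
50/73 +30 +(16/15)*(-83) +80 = 22.15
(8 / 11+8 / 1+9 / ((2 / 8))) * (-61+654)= 291756 / 11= 26523.27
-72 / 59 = -1.22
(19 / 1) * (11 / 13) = 209 / 13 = 16.08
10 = 10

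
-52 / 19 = -2.74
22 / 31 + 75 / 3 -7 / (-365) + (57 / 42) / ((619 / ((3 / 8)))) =20183550971 / 784446320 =25.73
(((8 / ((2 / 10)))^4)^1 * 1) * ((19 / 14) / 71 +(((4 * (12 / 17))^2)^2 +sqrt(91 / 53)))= 2560000 * sqrt(4823) / 53 +6756035075840000 / 41509937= 166111515.28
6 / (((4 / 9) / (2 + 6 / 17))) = 540 / 17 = 31.76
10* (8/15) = 16/3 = 5.33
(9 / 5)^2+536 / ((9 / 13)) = 174929 / 225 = 777.46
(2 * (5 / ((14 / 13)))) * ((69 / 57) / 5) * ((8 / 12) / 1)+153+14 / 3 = 159.17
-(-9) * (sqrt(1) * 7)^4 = 21609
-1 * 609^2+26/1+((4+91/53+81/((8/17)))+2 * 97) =-157084859/424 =-370483.16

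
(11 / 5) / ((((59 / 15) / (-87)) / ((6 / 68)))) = -8613 / 2006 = -4.29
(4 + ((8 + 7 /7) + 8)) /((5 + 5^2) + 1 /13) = 273 /391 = 0.70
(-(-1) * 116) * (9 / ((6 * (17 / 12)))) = 2088 / 17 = 122.82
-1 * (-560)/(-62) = -280/31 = -9.03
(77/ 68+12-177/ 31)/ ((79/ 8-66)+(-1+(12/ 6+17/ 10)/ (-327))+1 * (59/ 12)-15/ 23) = -0.14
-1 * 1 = -1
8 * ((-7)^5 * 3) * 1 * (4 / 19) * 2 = -3226944 / 19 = -169839.16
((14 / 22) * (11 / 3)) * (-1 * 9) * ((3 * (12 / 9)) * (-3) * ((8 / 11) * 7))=14112 / 11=1282.91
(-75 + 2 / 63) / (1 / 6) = -449.81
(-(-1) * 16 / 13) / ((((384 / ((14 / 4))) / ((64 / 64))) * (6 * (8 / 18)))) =7 / 1664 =0.00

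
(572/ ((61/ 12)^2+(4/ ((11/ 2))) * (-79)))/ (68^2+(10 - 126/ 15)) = -566280/ 144772607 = -0.00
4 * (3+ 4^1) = 28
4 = 4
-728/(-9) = 728/9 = 80.89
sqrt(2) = 1.41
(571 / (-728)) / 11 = -571 / 8008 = -0.07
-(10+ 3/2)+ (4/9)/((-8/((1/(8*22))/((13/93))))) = -157903/13728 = -11.50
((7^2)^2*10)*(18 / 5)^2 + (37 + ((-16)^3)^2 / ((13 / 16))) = 1362405709 / 65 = 20960087.83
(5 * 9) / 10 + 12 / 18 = 5.17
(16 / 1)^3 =4096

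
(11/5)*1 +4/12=38/15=2.53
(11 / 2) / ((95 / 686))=3773 / 95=39.72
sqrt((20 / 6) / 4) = sqrt(30) / 6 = 0.91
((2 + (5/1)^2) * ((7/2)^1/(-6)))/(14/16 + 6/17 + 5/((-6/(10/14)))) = -44982/1807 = -24.89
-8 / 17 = -0.47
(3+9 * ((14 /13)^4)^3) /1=580139466745107 /23298085122481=24.90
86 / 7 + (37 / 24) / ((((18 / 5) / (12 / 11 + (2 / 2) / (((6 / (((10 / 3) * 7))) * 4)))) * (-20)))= 58637165 / 4790016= 12.24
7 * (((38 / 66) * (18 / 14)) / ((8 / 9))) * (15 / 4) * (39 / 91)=23085 / 2464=9.37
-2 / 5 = -0.40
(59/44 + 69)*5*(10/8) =77375/176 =439.63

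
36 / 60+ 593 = 2968 / 5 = 593.60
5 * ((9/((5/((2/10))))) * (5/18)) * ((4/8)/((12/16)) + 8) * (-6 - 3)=-39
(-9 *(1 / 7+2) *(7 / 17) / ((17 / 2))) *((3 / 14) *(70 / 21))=-1350 / 2023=-0.67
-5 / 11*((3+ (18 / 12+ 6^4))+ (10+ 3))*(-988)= 6488690 / 11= 589880.91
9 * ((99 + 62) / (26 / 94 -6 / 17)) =-1157751 / 61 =-18979.52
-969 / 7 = -138.43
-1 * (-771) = 771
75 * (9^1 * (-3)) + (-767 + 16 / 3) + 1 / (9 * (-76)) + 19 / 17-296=-35832269 / 11628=-3081.55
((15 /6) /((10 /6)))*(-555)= -1665 /2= -832.50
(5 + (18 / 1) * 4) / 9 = 77 / 9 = 8.56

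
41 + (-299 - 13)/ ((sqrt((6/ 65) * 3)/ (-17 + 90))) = 41 - 3796 * sqrt(130) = -43240.06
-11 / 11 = -1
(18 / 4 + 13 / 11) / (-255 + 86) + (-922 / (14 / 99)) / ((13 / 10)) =-130528415 / 26026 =-5015.31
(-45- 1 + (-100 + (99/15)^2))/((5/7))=-17927/125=-143.42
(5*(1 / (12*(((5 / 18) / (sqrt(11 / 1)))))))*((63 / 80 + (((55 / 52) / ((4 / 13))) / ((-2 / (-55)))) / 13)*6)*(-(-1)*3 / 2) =452601*sqrt(11) / 4160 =360.84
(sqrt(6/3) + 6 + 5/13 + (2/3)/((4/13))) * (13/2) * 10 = 65 * sqrt(2) + 3335/6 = 647.76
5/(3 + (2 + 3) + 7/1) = 1/3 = 0.33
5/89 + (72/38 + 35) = 62484/1691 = 36.95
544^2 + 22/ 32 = 4734987/ 16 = 295936.69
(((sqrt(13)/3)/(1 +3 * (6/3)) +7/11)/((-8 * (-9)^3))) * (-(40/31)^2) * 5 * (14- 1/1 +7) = -140000/7706259- 20000 * sqrt(13)/14711949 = -0.02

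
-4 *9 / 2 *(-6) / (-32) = -27 / 8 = -3.38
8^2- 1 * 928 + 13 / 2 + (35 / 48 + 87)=-36949 / 48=-769.77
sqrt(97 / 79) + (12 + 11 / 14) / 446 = 179 / 6244 + sqrt(7663) / 79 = 1.14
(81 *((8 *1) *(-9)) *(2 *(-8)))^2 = 8707129344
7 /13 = 0.54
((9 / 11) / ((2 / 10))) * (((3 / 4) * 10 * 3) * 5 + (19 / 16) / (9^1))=81095 / 176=460.77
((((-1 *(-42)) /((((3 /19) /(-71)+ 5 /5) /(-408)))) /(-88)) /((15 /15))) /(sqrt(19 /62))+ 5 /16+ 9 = 149 /16+ 76041 *sqrt(1178) /7403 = 361.86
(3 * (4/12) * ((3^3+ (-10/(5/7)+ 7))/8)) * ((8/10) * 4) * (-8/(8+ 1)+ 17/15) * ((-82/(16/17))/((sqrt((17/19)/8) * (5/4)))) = -3608 * sqrt(646)/225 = -407.57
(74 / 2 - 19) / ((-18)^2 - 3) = 6 / 107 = 0.06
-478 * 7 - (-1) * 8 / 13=-43490 / 13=-3345.38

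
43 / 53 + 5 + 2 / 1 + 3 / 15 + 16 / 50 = 11039 / 1325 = 8.33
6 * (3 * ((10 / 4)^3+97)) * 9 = 72981 / 4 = 18245.25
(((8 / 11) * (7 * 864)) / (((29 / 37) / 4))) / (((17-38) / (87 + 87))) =-2045952 / 11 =-185995.64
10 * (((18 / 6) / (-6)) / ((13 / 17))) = -6.54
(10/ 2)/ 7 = 5/ 7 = 0.71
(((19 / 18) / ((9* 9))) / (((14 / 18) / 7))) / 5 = 19 / 810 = 0.02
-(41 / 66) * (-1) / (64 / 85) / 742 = 0.00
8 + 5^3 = 133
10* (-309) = -3090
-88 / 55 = -8 / 5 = -1.60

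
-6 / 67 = -0.09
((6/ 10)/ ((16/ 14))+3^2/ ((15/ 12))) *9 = 2781/ 40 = 69.52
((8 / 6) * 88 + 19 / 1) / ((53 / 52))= 21268 / 159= 133.76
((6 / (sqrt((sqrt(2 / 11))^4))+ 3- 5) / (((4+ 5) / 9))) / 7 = 31 / 7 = 4.43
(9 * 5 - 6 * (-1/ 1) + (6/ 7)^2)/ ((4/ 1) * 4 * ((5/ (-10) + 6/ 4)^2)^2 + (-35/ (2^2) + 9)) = 3.18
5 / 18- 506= -9103 / 18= -505.72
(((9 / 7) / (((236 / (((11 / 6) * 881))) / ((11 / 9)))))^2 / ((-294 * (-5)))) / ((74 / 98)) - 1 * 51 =-5550441014639 / 109054995840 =-50.90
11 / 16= 0.69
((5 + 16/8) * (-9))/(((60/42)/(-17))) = 7497/10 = 749.70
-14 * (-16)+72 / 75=5624 / 25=224.96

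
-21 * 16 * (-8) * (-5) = -13440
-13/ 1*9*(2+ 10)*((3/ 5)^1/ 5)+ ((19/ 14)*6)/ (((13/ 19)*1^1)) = -356217/ 2275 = -156.58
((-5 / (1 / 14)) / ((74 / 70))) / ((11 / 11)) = -66.22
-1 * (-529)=529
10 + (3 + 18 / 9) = 15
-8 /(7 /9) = -72 /7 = -10.29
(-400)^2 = 160000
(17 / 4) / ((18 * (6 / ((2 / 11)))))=17 / 2376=0.01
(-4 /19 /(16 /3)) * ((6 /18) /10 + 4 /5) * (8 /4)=-5 /76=-0.07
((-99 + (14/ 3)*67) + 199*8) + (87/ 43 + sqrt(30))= sqrt(30) + 233192/ 129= 1813.17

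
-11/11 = -1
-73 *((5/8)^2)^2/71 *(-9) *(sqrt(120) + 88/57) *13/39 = 501875/690688 + 136875 *sqrt(30)/145408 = 5.88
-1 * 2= -2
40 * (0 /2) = 0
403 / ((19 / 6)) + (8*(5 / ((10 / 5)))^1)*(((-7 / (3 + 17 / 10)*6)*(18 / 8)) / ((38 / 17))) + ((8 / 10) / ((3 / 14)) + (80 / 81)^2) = -1404022724 / 29294865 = -47.93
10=10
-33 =-33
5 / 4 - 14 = -51 / 4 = -12.75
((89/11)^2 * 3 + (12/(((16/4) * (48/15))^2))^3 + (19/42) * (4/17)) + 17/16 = 9163208341855847/46382425571328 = 197.56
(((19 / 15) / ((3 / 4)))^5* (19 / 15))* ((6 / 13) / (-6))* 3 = -48174982144 / 11994328125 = -4.02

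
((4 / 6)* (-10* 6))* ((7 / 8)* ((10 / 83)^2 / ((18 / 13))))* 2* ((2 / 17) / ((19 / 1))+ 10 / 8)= -6153875 / 6675441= -0.92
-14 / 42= -1 / 3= -0.33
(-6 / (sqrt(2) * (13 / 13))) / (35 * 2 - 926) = 3 * sqrt(2) / 856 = 0.00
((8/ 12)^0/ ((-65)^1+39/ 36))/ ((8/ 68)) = -102/ 767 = -0.13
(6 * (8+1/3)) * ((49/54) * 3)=1225/9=136.11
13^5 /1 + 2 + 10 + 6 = 371311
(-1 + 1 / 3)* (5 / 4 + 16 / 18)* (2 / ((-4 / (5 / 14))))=55 / 216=0.25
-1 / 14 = -0.07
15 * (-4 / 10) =-6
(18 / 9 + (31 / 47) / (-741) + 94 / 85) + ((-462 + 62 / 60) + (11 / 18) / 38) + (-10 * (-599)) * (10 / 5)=11522.15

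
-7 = -7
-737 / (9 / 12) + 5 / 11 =-32413 / 33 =-982.21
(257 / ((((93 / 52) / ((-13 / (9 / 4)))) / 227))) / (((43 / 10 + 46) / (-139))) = 219270631840 / 421011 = 520819.25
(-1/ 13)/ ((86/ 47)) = -47/ 1118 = -0.04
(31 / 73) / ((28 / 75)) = 2325 / 2044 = 1.14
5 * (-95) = -475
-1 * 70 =-70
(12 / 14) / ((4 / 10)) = 15 / 7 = 2.14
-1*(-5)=5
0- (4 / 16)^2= -1 / 16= -0.06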